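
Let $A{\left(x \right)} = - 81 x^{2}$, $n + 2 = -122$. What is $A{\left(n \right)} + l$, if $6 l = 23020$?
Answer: $- \frac{3724858}{3} \approx -1.2416 \cdot 10^{6}$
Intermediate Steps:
$n = -124$ ($n = -2 - 122 = -124$)
$l = \frac{11510}{3}$ ($l = \frac{1}{6} \cdot 23020 = \frac{11510}{3} \approx 3836.7$)
$A{\left(n \right)} + l = - 81 \left(-124\right)^{2} + \frac{11510}{3} = \left(-81\right) 15376 + \frac{11510}{3} = -1245456 + \frac{11510}{3} = - \frac{3724858}{3}$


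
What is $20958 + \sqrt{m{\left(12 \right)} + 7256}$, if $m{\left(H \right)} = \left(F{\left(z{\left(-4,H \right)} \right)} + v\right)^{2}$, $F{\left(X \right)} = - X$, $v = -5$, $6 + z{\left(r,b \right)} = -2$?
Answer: $20958 + \sqrt{7265} \approx 21043.0$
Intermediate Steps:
$z{\left(r,b \right)} = -8$ ($z{\left(r,b \right)} = -6 - 2 = -8$)
$m{\left(H \right)} = 9$ ($m{\left(H \right)} = \left(\left(-1\right) \left(-8\right) - 5\right)^{2} = \left(8 - 5\right)^{2} = 3^{2} = 9$)
$20958 + \sqrt{m{\left(12 \right)} + 7256} = 20958 + \sqrt{9 + 7256} = 20958 + \sqrt{7265}$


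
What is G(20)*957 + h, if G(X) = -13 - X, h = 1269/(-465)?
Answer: -4895478/155 ≈ -31584.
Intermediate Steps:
h = -423/155 (h = 1269*(-1/465) = -423/155 ≈ -2.7290)
G(20)*957 + h = (-13 - 1*20)*957 - 423/155 = (-13 - 20)*957 - 423/155 = -33*957 - 423/155 = -31581 - 423/155 = -4895478/155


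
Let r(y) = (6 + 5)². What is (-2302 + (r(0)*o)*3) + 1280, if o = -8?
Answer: -3926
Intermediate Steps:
r(y) = 121 (r(y) = 11² = 121)
(-2302 + (r(0)*o)*3) + 1280 = (-2302 + (121*(-8))*3) + 1280 = (-2302 - 968*3) + 1280 = (-2302 - 2904) + 1280 = -5206 + 1280 = -3926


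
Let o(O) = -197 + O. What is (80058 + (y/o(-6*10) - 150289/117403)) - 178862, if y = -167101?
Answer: -2961591170654/30172571 ≈ -98155.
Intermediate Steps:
(80058 + (y/o(-6*10) - 150289/117403)) - 178862 = (80058 + (-167101/(-197 - 6*10) - 150289/117403)) - 178862 = (80058 + (-167101/(-197 - 60) - 150289*1/117403)) - 178862 = (80058 + (-167101/(-257) - 150289/117403)) - 178862 = (80058 + (-167101*(-1/257) - 150289/117403)) - 178862 = (80058 + (167101/257 - 150289/117403)) - 178862 = (80058 + 19579534430/30172571) - 178862 = 2435135223548/30172571 - 178862 = -2961591170654/30172571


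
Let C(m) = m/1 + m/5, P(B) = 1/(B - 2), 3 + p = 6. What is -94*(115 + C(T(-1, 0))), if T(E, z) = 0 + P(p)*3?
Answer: -55742/5 ≈ -11148.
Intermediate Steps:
p = 3 (p = -3 + 6 = 3)
P(B) = 1/(-2 + B)
T(E, z) = 3 (T(E, z) = 0 + 3/(-2 + 3) = 0 + 3/1 = 0 + 1*3 = 0 + 3 = 3)
C(m) = 6*m/5 (C(m) = m*1 + m*(⅕) = m + m/5 = 6*m/5)
-94*(115 + C(T(-1, 0))) = -94*(115 + (6/5)*3) = -94*(115 + 18/5) = -94*593/5 = -55742/5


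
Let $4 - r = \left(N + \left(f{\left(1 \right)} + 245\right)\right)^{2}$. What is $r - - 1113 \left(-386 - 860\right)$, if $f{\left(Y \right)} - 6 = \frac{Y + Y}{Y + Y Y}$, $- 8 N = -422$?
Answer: $- \frac{23674665}{16} \approx -1.4797 \cdot 10^{6}$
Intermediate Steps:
$N = \frac{211}{4}$ ($N = \left(- \frac{1}{8}\right) \left(-422\right) = \frac{211}{4} \approx 52.75$)
$f{\left(Y \right)} = 6 + \frac{2 Y}{Y + Y^{2}}$ ($f{\left(Y \right)} = 6 + \frac{Y + Y}{Y + Y Y} = 6 + \frac{2 Y}{Y + Y^{2}}$)
$r = - \frac{1485897}{16}$ ($r = 4 - \left(\frac{211}{4} + \left(\frac{2 \left(4 + 3 \cdot 1\right)}{1 + 1} + 245\right)\right)^{2} = 4 - \left(\frac{211}{4} + \left(\frac{2 \left(4 + 3\right)}{2} + 245\right)\right)^{2} = 4 - \left(\frac{211}{4} + \left(2 \cdot \frac{1}{2} \cdot 7 + 245\right)\right)^{2} = 4 - \left(\frac{211}{4} + \left(7 + 245\right)\right)^{2} = 4 - \left(\frac{211}{4} + 252\right)^{2} = 4 - \left(\frac{1219}{4}\right)^{2} = 4 - \frac{1485961}{16} = - \frac{1485897}{16} \approx -92869.0$)
$r - - 1113 \left(-386 - 860\right) = - \frac{1485897}{16} - - 1113 \left(-386 - 860\right) = - \frac{1485897}{16} - \left(-1113\right) \left(-1246\right) = - \frac{1485897}{16} - 1386798 = - \frac{23674665}{16}$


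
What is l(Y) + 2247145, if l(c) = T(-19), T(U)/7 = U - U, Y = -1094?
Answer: 2247145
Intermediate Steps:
T(U) = 0 (T(U) = 7*(U - U) = 7*0 = 0)
l(c) = 0
l(Y) + 2247145 = 0 + 2247145 = 2247145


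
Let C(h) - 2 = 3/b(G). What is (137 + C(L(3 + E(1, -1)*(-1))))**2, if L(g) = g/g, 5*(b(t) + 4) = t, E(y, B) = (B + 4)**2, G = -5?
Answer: 478864/25 ≈ 19155.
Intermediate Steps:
E(y, B) = (4 + B)**2
b(t) = -4 + t/5
L(g) = 1
C(h) = 7/5 (C(h) = 2 + 3/(-4 + (1/5)*(-5)) = 2 + 3/(-4 - 1) = 2 + 3/(-5) = 2 + 3*(-1/5) = 2 - 3/5 = 7/5)
(137 + C(L(3 + E(1, -1)*(-1))))**2 = (137 + 7/5)**2 = (692/5)**2 = 478864/25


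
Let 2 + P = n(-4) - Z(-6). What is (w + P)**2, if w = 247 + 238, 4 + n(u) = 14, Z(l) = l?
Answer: 249001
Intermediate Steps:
n(u) = 10 (n(u) = -4 + 14 = 10)
w = 485
P = 14 (P = -2 + (10 - 1*(-6)) = -2 + (10 + 6) = -2 + 16 = 14)
(w + P)**2 = (485 + 14)**2 = 499**2 = 249001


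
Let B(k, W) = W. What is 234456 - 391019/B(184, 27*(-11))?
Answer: 70024451/297 ≈ 2.3577e+5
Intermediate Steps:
234456 - 391019/B(184, 27*(-11)) = 234456 - 391019/(27*(-11)) = 234456 - 391019/(-297) = 234456 - 391019*(-1)/297 = 234456 - 1*(-391019/297) = 234456 + 391019/297 = 70024451/297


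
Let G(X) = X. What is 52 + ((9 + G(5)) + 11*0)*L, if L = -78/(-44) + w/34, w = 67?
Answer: 19524/187 ≈ 104.41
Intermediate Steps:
L = 700/187 (L = -78/(-44) + 67/34 = -78*(-1/44) + 67*(1/34) = 39/22 + 67/34 = 700/187 ≈ 3.7433)
52 + ((9 + G(5)) + 11*0)*L = 52 + ((9 + 5) + 11*0)*(700/187) = 52 + (14 + 0)*(700/187) = 52 + 14*(700/187) = 52 + 9800/187 = 19524/187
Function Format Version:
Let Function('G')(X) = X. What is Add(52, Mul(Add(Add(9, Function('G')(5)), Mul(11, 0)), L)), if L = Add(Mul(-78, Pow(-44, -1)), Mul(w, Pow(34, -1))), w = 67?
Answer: Rational(19524, 187) ≈ 104.41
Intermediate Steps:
L = Rational(700, 187) (L = Add(Mul(-78, Pow(-44, -1)), Mul(67, Pow(34, -1))) = Add(Mul(-78, Rational(-1, 44)), Mul(67, Rational(1, 34))) = Add(Rational(39, 22), Rational(67, 34)) = Rational(700, 187) ≈ 3.7433)
Add(52, Mul(Add(Add(9, Function('G')(5)), Mul(11, 0)), L)) = Add(52, Mul(Add(Add(9, 5), Mul(11, 0)), Rational(700, 187))) = Add(52, Mul(Add(14, 0), Rational(700, 187))) = Add(52, Mul(14, Rational(700, 187))) = Add(52, Rational(9800, 187)) = Rational(19524, 187)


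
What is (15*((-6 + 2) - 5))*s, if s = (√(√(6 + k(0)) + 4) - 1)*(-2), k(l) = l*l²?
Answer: -270 + 270*√(4 + √6) ≈ 415.69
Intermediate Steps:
k(l) = l³
s = 2 - 2*√(4 + √6) (s = (√(√(6 + 0³) + 4) - 1)*(-2) = (√(√(6 + 0) + 4) - 1)*(-2) = (√(√6 + 4) - 1)*(-2) = (√(4 + √6) - 1)*(-2) = (-1 + √(4 + √6))*(-2) = 2 - 2*√(4 + √6) ≈ -3.0792)
(15*((-6 + 2) - 5))*s = (15*((-6 + 2) - 5))*(2 - 2*√(4 + √6)) = (15*(-4 - 5))*(2 - 2*√(4 + √6)) = (15*(-9))*(2 - 2*√(4 + √6)) = -135*(2 - 2*√(4 + √6)) = -270 + 270*√(4 + √6)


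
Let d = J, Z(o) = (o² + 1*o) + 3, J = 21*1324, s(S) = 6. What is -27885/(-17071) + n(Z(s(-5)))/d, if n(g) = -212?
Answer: 192923872/118660521 ≈ 1.6258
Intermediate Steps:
J = 27804
Z(o) = 3 + o + o² (Z(o) = (o² + o) + 3 = (o + o²) + 3 = 3 + o + o²)
d = 27804
-27885/(-17071) + n(Z(s(-5)))/d = -27885/(-17071) - 212/27804 = -27885*(-1/17071) - 212*1/27804 = 27885/17071 - 53/6951 = 192923872/118660521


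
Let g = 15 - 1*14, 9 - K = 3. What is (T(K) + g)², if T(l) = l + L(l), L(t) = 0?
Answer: 49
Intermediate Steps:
K = 6 (K = 9 - 1*3 = 9 - 3 = 6)
T(l) = l (T(l) = l + 0 = l)
g = 1 (g = 15 - 14 = 1)
(T(K) + g)² = (6 + 1)² = 7² = 49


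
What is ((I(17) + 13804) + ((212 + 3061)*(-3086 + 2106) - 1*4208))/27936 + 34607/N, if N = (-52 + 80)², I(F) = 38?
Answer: -24068393/342216 ≈ -70.331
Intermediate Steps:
N = 784 (N = 28² = 784)
((I(17) + 13804) + ((212 + 3061)*(-3086 + 2106) - 1*4208))/27936 + 34607/N = ((38 + 13804) + ((212 + 3061)*(-3086 + 2106) - 1*4208))/27936 + 34607/784 = (13842 + (3273*(-980) - 4208))*(1/27936) + 34607*(1/784) = (13842 + (-3207540 - 4208))*(1/27936) + 34607/784 = (13842 - 3211748)*(1/27936) + 34607/784 = -3197906*1/27936 + 34607/784 = -1598953/13968 + 34607/784 = -24068393/342216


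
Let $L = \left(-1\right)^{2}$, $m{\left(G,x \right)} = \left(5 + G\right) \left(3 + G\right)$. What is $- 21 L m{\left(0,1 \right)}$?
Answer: $-315$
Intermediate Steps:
$m{\left(G,x \right)} = \left(3 + G\right) \left(5 + G\right)$
$L = 1$
$- 21 L m{\left(0,1 \right)} = \left(-21\right) 1 \left(15 + 0^{2} + 8 \cdot 0\right) = - 21 \left(15 + 0 + 0\right) = \left(-21\right) 15 = -315$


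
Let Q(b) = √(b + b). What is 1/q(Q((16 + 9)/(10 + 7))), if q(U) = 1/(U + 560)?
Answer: 560 + 5*√34/17 ≈ 561.71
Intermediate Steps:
Q(b) = √2*√b (Q(b) = √(2*b) = √2*√b)
q(U) = 1/(560 + U)
1/q(Q((16 + 9)/(10 + 7))) = 1/(1/(560 + √2*√((16 + 9)/(10 + 7)))) = 1/(1/(560 + √2*√(25/17))) = 1/(1/(560 + √2*(5*√17/17))) = 1/(1/(560 + 5*√34/17)) = 560 + 5*√34/17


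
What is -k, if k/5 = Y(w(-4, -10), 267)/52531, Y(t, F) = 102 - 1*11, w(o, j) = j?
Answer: -455/52531 ≈ -0.0086616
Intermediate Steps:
Y(t, F) = 91 (Y(t, F) = 102 - 11 = 91)
k = 455/52531 (k = 5*(91/52531) = 455/52531 ≈ 0.0086616)
-k = -1*455/52531 = -455/52531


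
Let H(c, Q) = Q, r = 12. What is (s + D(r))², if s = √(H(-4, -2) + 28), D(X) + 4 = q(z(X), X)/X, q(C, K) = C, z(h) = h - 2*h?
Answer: (5 - √26)² ≈ 0.0098049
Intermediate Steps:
z(h) = -h
D(X) = -5 (D(X) = -4 + (-X)/X = -4 - 1 = -5)
s = √26 (s = √(-2 + 28) = √26 ≈ 5.0990)
(s + D(r))² = (√26 - 5)² = (-5 + √26)²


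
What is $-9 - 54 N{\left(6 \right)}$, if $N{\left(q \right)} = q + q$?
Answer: $-657$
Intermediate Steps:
$N{\left(q \right)} = 2 q$
$-9 - 54 N{\left(6 \right)} = -9 - 54 \cdot 2 \cdot 6 = -9 - 648 = -657$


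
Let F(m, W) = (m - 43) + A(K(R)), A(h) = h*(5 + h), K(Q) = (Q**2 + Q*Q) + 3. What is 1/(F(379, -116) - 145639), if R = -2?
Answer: -1/145127 ≈ -6.8905e-6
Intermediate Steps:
K(Q) = 3 + 2*Q**2 (K(Q) = (Q**2 + Q**2) + 3 = 2*Q**2 + 3 = 3 + 2*Q**2)
F(m, W) = 133 + m (F(m, W) = (m - 43) + (3 + 2*(-2)**2)*(5 + (3 + 2*(-2)**2)) = (-43 + m) + (3 + 2*4)*(5 + (3 + 2*4)) = (-43 + m) + (3 + 8)*(5 + (3 + 8)) = (-43 + m) + 11*(5 + 11) = (-43 + m) + 11*16 = (-43 + m) + 176 = 133 + m)
1/(F(379, -116) - 145639) = 1/((133 + 379) - 145639) = 1/(512 - 145639) = 1/(-145127) = -1/145127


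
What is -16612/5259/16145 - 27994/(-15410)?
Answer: 47532362195/26168200251 ≈ 1.8164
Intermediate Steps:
-16612/5259/16145 - 27994/(-15410) = -16612*1/5259*(1/16145) - 27994*(-1/15410) = -16612/5259*1/16145 + 13997/7705 = -16612/84906555 + 13997/7705 = 47532362195/26168200251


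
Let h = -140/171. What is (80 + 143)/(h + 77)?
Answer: 38133/13027 ≈ 2.9272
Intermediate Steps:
h = -140/171 (h = -140*1/171 = -140/171 ≈ -0.81871)
(80 + 143)/(h + 77) = (80 + 143)/(-140/171 + 77) = 223/(13027/171) = 223*(171/13027) = 38133/13027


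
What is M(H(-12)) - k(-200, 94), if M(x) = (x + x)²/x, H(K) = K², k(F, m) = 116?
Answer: 460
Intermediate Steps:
M(x) = 4*x (M(x) = (2*x)²/x = (4*x²)/x = 4*x)
M(H(-12)) - k(-200, 94) = 4*(-12)² - 1*116 = 4*144 - 116 = 576 - 116 = 460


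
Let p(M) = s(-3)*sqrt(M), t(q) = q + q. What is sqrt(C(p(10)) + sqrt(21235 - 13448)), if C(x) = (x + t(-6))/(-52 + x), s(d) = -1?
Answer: sqrt(12 + sqrt(10) + sqrt(7787)*(52 + sqrt(10)))/sqrt(52 + sqrt(10)) ≈ 9.4084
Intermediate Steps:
t(q) = 2*q
p(M) = -sqrt(M)
C(x) = (-12 + x)/(-52 + x) (C(x) = (x + 2*(-6))/(-52 + x) = (x - 12)/(-52 + x) = (-12 + x)/(-52 + x))
sqrt(C(p(10)) + sqrt(21235 - 13448)) = sqrt((-12 - sqrt(10))/(-52 - sqrt(10)) + sqrt(21235 - 13448)) = sqrt((-12 - sqrt(10))/(-52 - sqrt(10)) + sqrt(7787)) = sqrt(sqrt(7787) + (-12 - sqrt(10))/(-52 - sqrt(10)))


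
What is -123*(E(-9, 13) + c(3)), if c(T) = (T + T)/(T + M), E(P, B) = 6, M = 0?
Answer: -984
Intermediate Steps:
c(T) = 2 (c(T) = (T + T)/(T + 0) = (2*T)/T = 2)
-123*(E(-9, 13) + c(3)) = -123*(6 + 2) = -123*8 = -984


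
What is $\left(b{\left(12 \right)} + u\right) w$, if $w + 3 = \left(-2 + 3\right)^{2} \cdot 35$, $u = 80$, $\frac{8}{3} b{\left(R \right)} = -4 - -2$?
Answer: $2536$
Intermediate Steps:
$b{\left(R \right)} = - \frac{3}{4}$ ($b{\left(R \right)} = \frac{3 \left(-4 - -2\right)}{8} = \frac{3 \left(-4 + 2\right)}{8} = \frac{3}{8} \left(-2\right) = - \frac{3}{4}$)
$w = 32$ ($w = -3 + \left(-2 + 3\right)^{2} \cdot 35 = -3 + 1^{2} \cdot 35 = -3 + 1 \cdot 35 = -3 + 35 = 32$)
$\left(b{\left(12 \right)} + u\right) w = \left(- \frac{3}{4} + 80\right) 32 = \frac{317}{4} \cdot 32 = 2536$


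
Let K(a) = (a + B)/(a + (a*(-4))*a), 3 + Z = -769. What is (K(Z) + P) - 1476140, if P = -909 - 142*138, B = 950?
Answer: -1784530652419/1192354 ≈ -1.4966e+6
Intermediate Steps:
Z = -772 (Z = -3 - 769 = -772)
P = -20505 (P = -909 - 19596 = -20505)
K(a) = (950 + a)/(a - 4*a**2) (K(a) = (a + 950)/(a + (a*(-4))*a) = (950 + a)/(a + (-4*a)*a) = (950 + a)/(a - 4*a**2))
(K(Z) + P) - 1476140 = ((-950 - 1*(-772))/((-772)*(-1 + 4*(-772))) - 20505) - 1476140 = (-(-950 + 772)/(772*(-1 - 3088)) - 20505) - 1476140 = (-1/772*(-178)/(-3089) - 20505) - 1476140 = (-1/772*(-1/3089)*(-178) - 20505) - 1476140 = (-89/1192354 - 20505) - 1476140 = -24449218859/1192354 - 1476140 = -1784530652419/1192354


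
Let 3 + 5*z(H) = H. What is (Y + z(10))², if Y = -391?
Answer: 3794704/25 ≈ 1.5179e+5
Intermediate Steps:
z(H) = -⅗ + H/5
(Y + z(10))² = (-391 + (-⅗ + (⅕)*10))² = (-391 + (-⅗ + 2))² = (-391 + 7/5)² = (-1948/5)² = 3794704/25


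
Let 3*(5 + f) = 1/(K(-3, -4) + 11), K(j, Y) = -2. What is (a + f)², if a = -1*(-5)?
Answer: 1/729 ≈ 0.0013717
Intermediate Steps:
a = 5
f = -134/27 (f = -5 + 1/(3*(-2 + 11)) = -5 + (⅓)/9 = -5 + (⅓)*(⅑) = -5 + 1/27 = -134/27 ≈ -4.9630)
(a + f)² = (5 - 134/27)² = (1/27)² = 1/729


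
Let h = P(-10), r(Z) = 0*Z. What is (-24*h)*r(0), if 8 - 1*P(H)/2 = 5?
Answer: 0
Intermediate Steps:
P(H) = 6 (P(H) = 16 - 2*5 = 16 - 10 = 6)
r(Z) = 0
h = 6
(-24*h)*r(0) = -24*6*0 = -144*0 = 0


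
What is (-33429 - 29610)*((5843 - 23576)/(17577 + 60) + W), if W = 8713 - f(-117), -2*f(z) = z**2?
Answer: -11530669186257/11758 ≈ -9.8067e+8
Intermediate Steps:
f(z) = -z**2/2
W = 31115/2 (W = 8713 - (-1)*(-117)**2/2 = 8713 - (-1)*13689/2 = 8713 - 1*(-13689/2) = 8713 + 13689/2 = 31115/2 ≈ 15558.)
(-33429 - 29610)*((5843 - 23576)/(17577 + 60) + W) = (-33429 - 29610)*((5843 - 23576)/(17577 + 60) + 31115/2) = -63039*(-17733/17637 + 31115/2) = -63039*(-17733*1/17637 + 31115/2) = -63039*(-5911/5879 + 31115/2) = -63039*182913263/11758 = -11530669186257/11758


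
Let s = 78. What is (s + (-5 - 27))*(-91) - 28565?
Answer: -32751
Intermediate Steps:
(s + (-5 - 27))*(-91) - 28565 = (78 + (-5 - 27))*(-91) - 28565 = (78 - 32)*(-91) - 28565 = 46*(-91) - 28565 = -4186 - 28565 = -32751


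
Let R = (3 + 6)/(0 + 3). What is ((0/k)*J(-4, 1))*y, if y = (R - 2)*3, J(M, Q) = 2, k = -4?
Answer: 0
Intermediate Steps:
R = 3 (R = 9/3 = 9*(1/3) = 3)
y = 3 (y = (3 - 2)*3 = 1*3 = 3)
((0/k)*J(-4, 1))*y = ((0/(-4))*2)*3 = (-1/4*0*2)*3 = (0*2)*3 = 0*3 = 0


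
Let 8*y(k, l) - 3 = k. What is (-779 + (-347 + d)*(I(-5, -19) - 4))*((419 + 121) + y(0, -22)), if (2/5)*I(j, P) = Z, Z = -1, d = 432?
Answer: -11512149/16 ≈ -7.1951e+5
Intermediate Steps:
y(k, l) = 3/8 + k/8
I(j, P) = -5/2 (I(j, P) = (5/2)*(-1) = -5/2)
(-779 + (-347 + d)*(I(-5, -19) - 4))*((419 + 121) + y(0, -22)) = (-779 + (-347 + 432)*(-5/2 - 4))*((419 + 121) + (3/8 + (1/8)*0)) = (-779 + 85*(-13/2))*(540 + (3/8 + 0)) = (-779 - 1105/2)*(540 + 3/8) = -2663/2*4323/8 = -11512149/16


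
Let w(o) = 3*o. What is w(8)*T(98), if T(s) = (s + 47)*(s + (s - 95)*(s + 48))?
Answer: 1865280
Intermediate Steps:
T(s) = (47 + s)*(s + (-95 + s)*(48 + s))
w(8)*T(98) = (3*8)*(-214320 + 98**2 + 98**3 - 6722*98) = 24*(-214320 + 9604 + 941192 - 658756) = 24*77720 = 1865280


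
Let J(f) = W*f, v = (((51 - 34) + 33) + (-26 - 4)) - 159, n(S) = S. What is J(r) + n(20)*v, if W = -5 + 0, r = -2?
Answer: -2770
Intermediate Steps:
W = -5
v = -139 (v = ((17 + 33) - 30) - 159 = (50 - 30) - 159 = 20 - 159 = -139)
J(f) = -5*f
J(r) + n(20)*v = -5*(-2) + 20*(-139) = 10 - 2780 = -2770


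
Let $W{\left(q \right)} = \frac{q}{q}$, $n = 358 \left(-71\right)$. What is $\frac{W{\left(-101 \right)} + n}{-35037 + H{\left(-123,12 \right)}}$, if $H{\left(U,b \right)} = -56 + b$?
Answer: $\frac{25417}{35081} \approx 0.72452$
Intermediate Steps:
$n = -25418$
$W{\left(q \right)} = 1$
$\frac{W{\left(-101 \right)} + n}{-35037 + H{\left(-123,12 \right)}} = \frac{1 - 25418}{-35037 + \left(-56 + 12\right)} = - \frac{25417}{-35037 - 44} = - \frac{25417}{-35081} = \left(-25417\right) \left(- \frac{1}{35081}\right) = \frac{25417}{35081}$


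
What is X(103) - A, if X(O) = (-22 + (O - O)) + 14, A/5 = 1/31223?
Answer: -249789/31223 ≈ -8.0002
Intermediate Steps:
A = 5/31223 ≈ 0.00016014
X(O) = -8 (X(O) = (-22 + 0) + 14 = -22 + 14 = -8)
X(103) - A = -8 - 1*5/31223 = -8 - 5/31223 = -249789/31223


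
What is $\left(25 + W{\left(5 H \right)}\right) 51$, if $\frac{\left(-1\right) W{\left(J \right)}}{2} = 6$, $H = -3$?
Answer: $663$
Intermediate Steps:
$W{\left(J \right)} = -12$ ($W{\left(J \right)} = \left(-2\right) 6 = -12$)
$\left(25 + W{\left(5 H \right)}\right) 51 = \left(25 - 12\right) 51 = 13 \cdot 51 = 663$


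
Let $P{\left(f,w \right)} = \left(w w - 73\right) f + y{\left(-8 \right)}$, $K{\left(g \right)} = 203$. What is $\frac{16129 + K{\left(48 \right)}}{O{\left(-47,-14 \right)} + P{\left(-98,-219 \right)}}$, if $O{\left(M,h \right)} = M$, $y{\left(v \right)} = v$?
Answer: $- \frac{16332}{4693079} \approx -0.00348$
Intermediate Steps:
$P{\left(f,w \right)} = -8 + f \left(-73 + w^{2}\right)$ ($P{\left(f,w \right)} = \left(w w - 73\right) f - 8 = \left(w^{2} - 73\right) f - 8 = \left(-73 + w^{2}\right) f - 8 = f \left(-73 + w^{2}\right) - 8 = -8 + f \left(-73 + w^{2}\right)$)
$\frac{16129 + K{\left(48 \right)}}{O{\left(-47,-14 \right)} + P{\left(-98,-219 \right)}} = \frac{16129 + 203}{-47 - \left(-7146 + 4700178\right)} = \frac{16332}{-47 - 4693032} = \frac{16332}{-4693079} = 16332 \left(- \frac{1}{4693079}\right) = - \frac{16332}{4693079}$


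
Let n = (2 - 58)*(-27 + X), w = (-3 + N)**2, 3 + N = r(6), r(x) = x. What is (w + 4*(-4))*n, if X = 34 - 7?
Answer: 0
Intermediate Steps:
N = 3 (N = -3 + 6 = 3)
w = 0 (w = (-3 + 3)**2 = 0**2 = 0)
X = 27
n = 0 (n = (2 - 58)*(-27 + 27) = -56*0 = 0)
(w + 4*(-4))*n = (0 + 4*(-4))*0 = (0 - 16)*0 = -16*0 = 0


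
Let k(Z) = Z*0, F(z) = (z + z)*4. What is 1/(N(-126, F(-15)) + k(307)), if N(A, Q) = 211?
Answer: 1/211 ≈ 0.0047393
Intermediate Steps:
F(z) = 8*z (F(z) = (2*z)*4 = 8*z)
k(Z) = 0
1/(N(-126, F(-15)) + k(307)) = 1/(211 + 0) = 1/211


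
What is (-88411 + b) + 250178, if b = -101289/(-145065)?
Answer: 411698792/2545 ≈ 1.6177e+5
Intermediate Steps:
b = 1777/2545 (b = -101289*(-1/145065) = 1777/2545 ≈ 0.69823)
(-88411 + b) + 250178 = (-88411 + 1777/2545) + 250178 = -225004218/2545 + 250178 = 411698792/2545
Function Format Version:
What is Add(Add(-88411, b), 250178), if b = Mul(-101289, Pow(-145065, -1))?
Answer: Rational(411698792, 2545) ≈ 1.6177e+5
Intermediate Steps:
b = Rational(1777, 2545) (b = Mul(-101289, Rational(-1, 145065)) = Rational(1777, 2545) ≈ 0.69823)
Add(Add(-88411, b), 250178) = Add(Add(-88411, Rational(1777, 2545)), 250178) = Add(Rational(-225004218, 2545), 250178) = Rational(411698792, 2545)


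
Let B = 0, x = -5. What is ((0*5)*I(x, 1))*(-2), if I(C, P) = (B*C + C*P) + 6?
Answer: 0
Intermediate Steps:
I(C, P) = 6 + C*P (I(C, P) = (0*C + C*P) + 6 = (0 + C*P) + 6 = C*P + 6 = 6 + C*P)
((0*5)*I(x, 1))*(-2) = ((0*5)*(6 - 5*1))*(-2) = (0*(6 - 5))*(-2) = (0*1)*(-2) = 0*(-2) = 0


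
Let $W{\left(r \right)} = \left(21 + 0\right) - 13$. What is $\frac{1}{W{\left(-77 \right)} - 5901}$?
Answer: $- \frac{1}{5893} \approx -0.00016969$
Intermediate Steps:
$W{\left(r \right)} = 8$ ($W{\left(r \right)} = 21 - 13 = 8$)
$\frac{1}{W{\left(-77 \right)} - 5901} = \frac{1}{8 - 5901} = \frac{1}{-5893} = - \frac{1}{5893}$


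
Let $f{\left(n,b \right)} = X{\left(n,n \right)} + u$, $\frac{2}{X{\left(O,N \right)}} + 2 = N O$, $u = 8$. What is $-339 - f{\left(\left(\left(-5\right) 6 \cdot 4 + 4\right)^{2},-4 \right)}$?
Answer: $- \frac{31414592550}{90531967} \approx -347.0$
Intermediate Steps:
$X{\left(O,N \right)} = \frac{2}{-2 + N O}$
$f{\left(n,b \right)} = 8 + \frac{2}{-2 + n^{2}}$ ($f{\left(n,b \right)} = \frac{2}{-2 + n n} + 8 = \frac{2}{-2 + n^{2}} + 8 = 8 + \frac{2}{-2 + n^{2}}$)
$-339 - f{\left(\left(\left(-5\right) 6 \cdot 4 + 4\right)^{2},-4 \right)} = -339 - \frac{2 \left(-7 + 4 \left(\left(\left(-5\right) 6 \cdot 4 + 4\right)^{2}\right)^{2}\right)}{-2 + \left(\left(\left(-5\right) 6 \cdot 4 + 4\right)^{2}\right)^{2}} = -339 - \frac{2 \left(-7 + 4 \left(\left(\left(-30\right) 4 + 4\right)^{2}\right)^{2}\right)}{-2 + \left(\left(\left(-30\right) 4 + 4\right)^{2}\right)^{2}} = -339 - \frac{2 \left(-7 + 4 \left(\left(-120 + 4\right)^{2}\right)^{2}\right)}{-2 + \left(\left(-120 + 4\right)^{2}\right)^{2}} = -339 - \frac{2 \left(-7 + 4 \left(\left(-116\right)^{2}\right)^{2}\right)}{-2 + \left(\left(-116\right)^{2}\right)^{2}} = -339 - \frac{2 \left(-7 + 4 \cdot 13456^{2}\right)}{-2 + 13456^{2}} = -339 - \frac{2 \left(-7 + 4 \cdot 181063936\right)}{-2 + 181063936} = -339 - \frac{2 \left(-7 + 724255744\right)}{181063934} = -339 - 2 \cdot \frac{1}{181063934} \cdot 724255737 = -339 - \frac{724255737}{90531967} = - \frac{31414592550}{90531967}$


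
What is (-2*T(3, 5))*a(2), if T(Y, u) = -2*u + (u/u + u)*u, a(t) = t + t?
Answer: -160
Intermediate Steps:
a(t) = 2*t
T(Y, u) = -2*u + u*(1 + u) (T(Y, u) = -2*u + (1 + u)*u = -2*u + u*(1 + u))
(-2*T(3, 5))*a(2) = (-10*(-1 + 5))*(2*2) = -10*4*4 = -2*20*4 = -40*4 = -160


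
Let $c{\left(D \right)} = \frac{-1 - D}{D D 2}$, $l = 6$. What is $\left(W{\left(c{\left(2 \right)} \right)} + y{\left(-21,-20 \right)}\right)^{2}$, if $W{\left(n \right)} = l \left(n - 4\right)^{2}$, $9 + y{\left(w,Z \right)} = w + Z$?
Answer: $\frac{4305625}{1024} \approx 4204.7$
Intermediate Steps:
$y{\left(w,Z \right)} = -9 + Z + w$ ($y{\left(w,Z \right)} = -9 + \left(w + Z\right) = -9 + \left(Z + w\right) = -9 + Z + w$)
$c{\left(D \right)} = \frac{-1 - D}{2 D^{2}}$ ($c{\left(D \right)} = \frac{-1 - D}{D^{2} \cdot 2} = \frac{-1 - D}{2 D^{2}}$)
$W{\left(n \right)} = 6 \left(-4 + n\right)^{2}$ ($W{\left(n \right)} = 6 \left(n - 4\right)^{2} = 6 \left(-4 + n\right)^{2}$)
$\left(W{\left(c{\left(2 \right)} \right)} + y{\left(-21,-20 \right)}\right)^{2} = \left(6 \left(-4 + \frac{-1 - 2}{2 \cdot 4}\right)^{2} - 50\right)^{2} = \left(6 \left(-4 + \frac{1}{2} \cdot \frac{1}{4} \left(-1 - 2\right)\right)^{2} - 50\right)^{2} = \left(6 \left(-4 + \frac{1}{2} \cdot \frac{1}{4} \left(-3\right)\right)^{2} - 50\right)^{2} = \left(6 \left(-4 - \frac{3}{8}\right)^{2} - 50\right)^{2} = \left(6 \left(- \frac{35}{8}\right)^{2} - 50\right)^{2} = \left(6 \cdot \frac{1225}{64} - 50\right)^{2} = \left(\frac{3675}{32} - 50\right)^{2} = \left(\frac{2075}{32}\right)^{2} = \frac{4305625}{1024}$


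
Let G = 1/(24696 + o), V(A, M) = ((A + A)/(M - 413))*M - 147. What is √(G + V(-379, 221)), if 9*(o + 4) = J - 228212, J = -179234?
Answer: √3583934177843514/2222616 ≈ 26.935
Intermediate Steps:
o = -407482/9 (o = -4 + (-179234 - 228212)/9 = -4 + (⅑)*(-407446) = -4 - 407446/9 = -407482/9 ≈ -45276.)
V(A, M) = -147 + 2*A*M/(-413 + M) (V(A, M) = ((2*A)/(-413 + M))*M - 147 = (2*A/(-413 + M))*M - 147 = 2*A*M/(-413 + M) - 147 = -147 + 2*A*M/(-413 + M))
G = -9/185218 (G = 1/(24696 - 407482/9) = 1/(-185218/9) = -9/185218 ≈ -4.8591e-5)
√(G + V(-379, 221)) = √(-9/185218 + (60711 - 147*221 + 2*(-379)*221)/(-413 + 221)) = √(-9/185218 + (60711 - 32487 - 167518)/(-192)) = √(-9/185218 - 1/192*(-139294)) = √(-9/185218 + 69647/96) = √(6449938591/8890464) = √3583934177843514/2222616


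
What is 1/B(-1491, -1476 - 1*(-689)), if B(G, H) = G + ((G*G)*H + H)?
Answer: -1/1749567025 ≈ -5.7157e-10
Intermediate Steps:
B(G, H) = G + H + H*G² (B(G, H) = G + (G²*H + H) = G + (H*G² + H) = G + (H + H*G²) = G + H + H*G²)
1/B(-1491, -1476 - 1*(-689)) = 1/(-1491 + (-1476 - 1*(-689)) + (-1476 - 1*(-689))*(-1491)²) = 1/(-1491 + (-1476 + 689) + (-1476 + 689)*2223081) = 1/(-1491 - 787 - 787*2223081) = 1/(-1491 - 787 - 1749564747) = 1/(-1749567025) = -1/1749567025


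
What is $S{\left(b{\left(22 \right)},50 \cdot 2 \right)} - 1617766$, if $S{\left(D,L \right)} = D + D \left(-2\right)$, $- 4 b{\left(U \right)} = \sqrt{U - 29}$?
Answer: $-1617766 + \frac{i \sqrt{7}}{4} \approx -1.6178 \cdot 10^{6} + 0.66144 i$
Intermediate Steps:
$b{\left(U \right)} = - \frac{\sqrt{-29 + U}}{4}$ ($b{\left(U \right)} = - \frac{\sqrt{U - 29}}{4} = - \frac{\sqrt{-29 + U}}{4}$)
$S{\left(D,L \right)} = - D$ ($S{\left(D,L \right)} = D - 2 D = - D$)
$S{\left(b{\left(22 \right)},50 \cdot 2 \right)} - 1617766 = - \frac{\left(-1\right) \sqrt{-29 + 22}}{4} - 1617766 = - \frac{\left(-1\right) \sqrt{-7}}{4} - 1617766 = - \frac{\left(-1\right) i \sqrt{7}}{4} - 1617766 = \frac{i \sqrt{7}}{4} - 1617766 = -1617766 + \frac{i \sqrt{7}}{4}$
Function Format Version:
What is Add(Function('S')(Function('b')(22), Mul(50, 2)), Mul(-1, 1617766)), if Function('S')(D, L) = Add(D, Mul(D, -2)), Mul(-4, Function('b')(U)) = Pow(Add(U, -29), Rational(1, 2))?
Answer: Add(-1617766, Mul(Rational(1, 4), I, Pow(7, Rational(1, 2)))) ≈ Add(-1.6178e+6, Mul(0.66144, I))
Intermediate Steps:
Function('b')(U) = Mul(Rational(-1, 4), Pow(Add(-29, U), Rational(1, 2))) (Function('b')(U) = Mul(Rational(-1, 4), Pow(Add(U, -29), Rational(1, 2))) = Mul(Rational(-1, 4), Pow(Add(-29, U), Rational(1, 2))))
Function('S')(D, L) = Mul(-1, D) (Function('S')(D, L) = Add(D, Mul(-2, D)) = Mul(-1, D))
Add(Function('S')(Function('b')(22), Mul(50, 2)), Mul(-1, 1617766)) = Add(Mul(-1, Mul(Rational(-1, 4), Pow(Add(-29, 22), Rational(1, 2)))), Mul(-1, 1617766)) = Add(Mul(-1, Mul(Rational(-1, 4), Pow(-7, Rational(1, 2)))), -1617766) = Add(Mul(-1, Mul(Rational(-1, 4), Mul(I, Pow(7, Rational(1, 2))))), -1617766) = Add(Mul(-1, Mul(Rational(-1, 4), I, Pow(7, Rational(1, 2)))), -1617766) = Add(Mul(Rational(1, 4), I, Pow(7, Rational(1, 2))), -1617766) = Add(-1617766, Mul(Rational(1, 4), I, Pow(7, Rational(1, 2))))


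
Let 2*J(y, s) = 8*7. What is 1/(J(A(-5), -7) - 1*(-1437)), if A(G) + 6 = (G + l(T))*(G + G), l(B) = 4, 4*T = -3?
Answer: 1/1465 ≈ 0.00068259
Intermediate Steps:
T = -¾ (T = (¼)*(-3) = -¾ ≈ -0.75000)
A(G) = -6 + 2*G*(4 + G) (A(G) = -6 + (G + 4)*(G + G) = -6 + (4 + G)*(2*G) = -6 + 2*G*(4 + G))
J(y, s) = 28 (J(y, s) = (8*7)/2 = (½)*56 = 28)
1/(J(A(-5), -7) - 1*(-1437)) = 1/(28 - 1*(-1437)) = 1/(28 + 1437) = 1/1465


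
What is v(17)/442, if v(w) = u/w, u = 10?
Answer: 5/3757 ≈ 0.0013308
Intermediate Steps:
v(w) = 10/w
v(17)/442 = (10/17)/442 = (10*(1/17))*(1/442) = (10/17)*(1/442) = 5/3757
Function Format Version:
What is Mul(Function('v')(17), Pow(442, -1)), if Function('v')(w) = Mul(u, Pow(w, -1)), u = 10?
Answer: Rational(5, 3757) ≈ 0.0013308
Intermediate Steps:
Function('v')(w) = Mul(10, Pow(w, -1))
Mul(Function('v')(17), Pow(442, -1)) = Mul(Mul(10, Pow(17, -1)), Pow(442, -1)) = Mul(Mul(10, Rational(1, 17)), Rational(1, 442)) = Mul(Rational(10, 17), Rational(1, 442)) = Rational(5, 3757)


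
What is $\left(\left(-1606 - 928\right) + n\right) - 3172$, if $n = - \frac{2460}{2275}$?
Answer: $- \frac{2596722}{455} \approx -5707.1$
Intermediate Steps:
$n = - \frac{492}{455}$ ($n = \left(-2460\right) \frac{1}{2275} = - \frac{492}{455} \approx -1.0813$)
$\left(\left(-1606 - 928\right) + n\right) - 3172 = \left(\left(-1606 - 928\right) - \frac{492}{455}\right) - 3172 = \left(-2534 - \frac{492}{455}\right) - 3172 = - \frac{1153462}{455} - 3172 = - \frac{2596722}{455}$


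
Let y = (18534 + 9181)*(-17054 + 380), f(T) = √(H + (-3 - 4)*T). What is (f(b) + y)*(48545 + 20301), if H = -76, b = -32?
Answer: -31815107323860 + 137692*√37 ≈ -3.1815e+13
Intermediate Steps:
f(T) = √(-76 - 7*T) (f(T) = √(-76 + (-3 - 4)*T) = √(-76 - 7*T))
y = -462119910 (y = 27715*(-16674) = -462119910)
(f(b) + y)*(48545 + 20301) = (√(-76 - 7*(-32)) - 462119910)*(48545 + 20301) = (√(-76 + 224) - 462119910)*68846 = (√148 - 462119910)*68846 = (2*√37 - 462119910)*68846 = (-462119910 + 2*√37)*68846 = -31815107323860 + 137692*√37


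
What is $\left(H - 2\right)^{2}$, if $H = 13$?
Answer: $121$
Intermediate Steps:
$\left(H - 2\right)^{2} = \left(13 - 2\right)^{2} = 11^{2} = 121$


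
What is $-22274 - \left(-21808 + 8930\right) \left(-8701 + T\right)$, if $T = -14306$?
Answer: $-296306420$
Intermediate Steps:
$-22274 - \left(-21808 + 8930\right) \left(-8701 + T\right) = -22274 - \left(-21808 + 8930\right) \left(-8701 - 14306\right) = -22274 - \left(-12878\right) \left(-23007\right) = -22274 - 296284146 = -296306420$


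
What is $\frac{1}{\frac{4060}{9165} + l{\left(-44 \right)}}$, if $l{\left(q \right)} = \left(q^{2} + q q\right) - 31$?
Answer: $\frac{1833}{7041365} \approx 0.00026032$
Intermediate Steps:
$l{\left(q \right)} = -31 + 2 q^{2}$ ($l{\left(q \right)} = \left(q^{2} + q^{2}\right) - 31 = 2 q^{2} - 31 = -31 + 2 q^{2}$)
$\frac{1}{\frac{4060}{9165} + l{\left(-44 \right)}} = \frac{1}{\frac{4060}{9165} - \left(31 - 2 \left(-44\right)^{2}\right)} = \frac{1}{4060 \cdot \frac{1}{9165} + \left(-31 + 2 \cdot 1936\right)} = \frac{1}{\frac{812}{1833} + \left(-31 + 3872\right)} = \frac{1}{\frac{812}{1833} + 3841} = \frac{1}{\frac{7041365}{1833}} = \frac{1833}{7041365}$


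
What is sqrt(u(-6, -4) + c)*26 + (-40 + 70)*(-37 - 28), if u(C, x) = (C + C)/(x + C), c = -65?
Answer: -1950 + 26*I*sqrt(1595)/5 ≈ -1950.0 + 207.67*I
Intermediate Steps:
u(C, x) = 2*C/(C + x) (u(C, x) = (2*C)/(C + x) = 2*C/(C + x))
sqrt(u(-6, -4) + c)*26 + (-40 + 70)*(-37 - 28) = sqrt(2*(-6)/(-6 - 4) - 65)*26 + (-40 + 70)*(-37 - 28) = sqrt(2*(-6)/(-10) - 65)*26 + 30*(-65) = sqrt(2*(-6)*(-1/10) - 65)*26 - 1950 = sqrt(6/5 - 65)*26 - 1950 = sqrt(-319/5)*26 - 1950 = (I*sqrt(1595)/5)*26 - 1950 = 26*I*sqrt(1595)/5 - 1950 = -1950 + 26*I*sqrt(1595)/5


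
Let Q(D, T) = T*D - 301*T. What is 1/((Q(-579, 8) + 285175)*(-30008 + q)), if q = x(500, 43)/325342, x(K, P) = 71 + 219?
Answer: -162671/1357696873209105 ≈ -1.1981e-10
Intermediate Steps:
x(K, P) = 290
Q(D, T) = -301*T + D*T (Q(D, T) = D*T - 301*T = -301*T + D*T)
q = 145/162671 (q = 290/325342 = 290*(1/325342) = 145/162671 ≈ 0.00089137)
1/((Q(-579, 8) + 285175)*(-30008 + q)) = 1/((8*(-301 - 579) + 285175)*(-30008 + 145/162671)) = 1/((8*(-880) + 285175)*(-4881431223/162671)) = 1/((-7040 + 285175)*(-4881431223/162671)) = 1/(278135*(-4881431223/162671)) = 1/(-1357696873209105/162671) = -162671/1357696873209105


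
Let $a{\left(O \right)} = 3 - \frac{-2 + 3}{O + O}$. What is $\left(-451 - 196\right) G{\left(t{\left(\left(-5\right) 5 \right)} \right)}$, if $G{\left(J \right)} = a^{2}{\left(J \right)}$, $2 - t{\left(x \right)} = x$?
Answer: $- \frac{16770887}{2916} \approx -5751.3$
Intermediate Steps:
$t{\left(x \right)} = 2 - x$
$a{\left(O \right)} = 3 - \frac{1}{2 O}$ ($a{\left(O \right)} = 3 - 1 \frac{1}{2 O} = 3 - \frac{1}{2 O}$)
$G{\left(J \right)} = \left(3 - \frac{1}{2 J}\right)^{2}$
$\left(-451 - 196\right) G{\left(t{\left(\left(-5\right) 5 \right)} \right)} = \left(-451 - 196\right) \frac{\left(-1 + 6 \left(2 - \left(-5\right) 5\right)\right)^{2}}{4 \left(2 - \left(-5\right) 5\right)^{2}} = - 647 \frac{\left(-1 + 6 \left(2 - -25\right)\right)^{2}}{4 \left(2 - -25\right)^{2}} = - 647 \frac{\left(-1 + 6 \left(2 + 25\right)\right)^{2}}{4 \left(2 + 25\right)^{2}} = - 647 \frac{\left(-1 + 6 \cdot 27\right)^{2}}{4 \cdot 729} = - 647 \cdot \frac{1}{4} \cdot \frac{1}{729} \left(-1 + 162\right)^{2} = - 647 \cdot \frac{1}{4} \cdot \frac{1}{729} \cdot 161^{2} = - 647 \cdot \frac{1}{4} \cdot \frac{1}{729} \cdot 25921 = \left(-647\right) \frac{25921}{2916} = - \frac{16770887}{2916}$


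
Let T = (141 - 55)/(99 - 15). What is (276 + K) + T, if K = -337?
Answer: -2519/42 ≈ -59.976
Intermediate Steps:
T = 43/42 (T = 86/84 = 86*(1/84) = 43/42 ≈ 1.0238)
(276 + K) + T = (276 - 337) + 43/42 = -61 + 43/42 = -2519/42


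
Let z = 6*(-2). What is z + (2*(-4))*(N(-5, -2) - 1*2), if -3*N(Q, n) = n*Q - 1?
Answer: 28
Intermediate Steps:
z = -12
N(Q, n) = ⅓ - Q*n/3 (N(Q, n) = -(n*Q - 1)/3 = -(Q*n - 1)/3 = -(-1 + Q*n)/3 = ⅓ - Q*n/3)
z + (2*(-4))*(N(-5, -2) - 1*2) = -12 + (2*(-4))*((⅓ - ⅓*(-5)*(-2)) - 1*2) = -12 - 8*((⅓ - 10/3) - 2) = -12 - 8*(-3 - 2) = -12 - 8*(-5) = -12 + 40 = 28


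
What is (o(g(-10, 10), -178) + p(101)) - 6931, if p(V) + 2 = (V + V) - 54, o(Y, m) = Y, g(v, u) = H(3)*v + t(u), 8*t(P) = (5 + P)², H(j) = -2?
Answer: -53895/8 ≈ -6736.9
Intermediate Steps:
t(P) = (5 + P)²/8
g(v, u) = -2*v + (5 + u)²/8
p(V) = -56 + 2*V (p(V) = -2 + ((V + V) - 54) = -2 + (2*V - 54) = -2 + (-54 + 2*V) = -56 + 2*V)
(o(g(-10, 10), -178) + p(101)) - 6931 = ((-2*(-10) + (5 + 10)²/8) + (-56 + 2*101)) - 6931 = ((20 + (⅛)*15²) + (-56 + 202)) - 6931 = ((20 + (⅛)*225) + 146) - 6931 = ((20 + 225/8) + 146) - 6931 = (385/8 + 146) - 6931 = 1553/8 - 6931 = -53895/8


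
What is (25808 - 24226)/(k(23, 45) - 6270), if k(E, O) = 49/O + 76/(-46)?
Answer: -1637370/6490033 ≈ -0.25229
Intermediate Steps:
k(E, O) = -38/23 + 49/O (k(E, O) = 49/O + 76*(-1/46) = 49/O - 38/23 = -38/23 + 49/O)
(25808 - 24226)/(k(23, 45) - 6270) = (25808 - 24226)/((-38/23 + 49/45) - 6270) = 1582/((-38/23 + 49*(1/45)) - 6270) = 1582/((-38/23 + 49/45) - 6270) = 1582/(-583/1035 - 6270) = 1582/(-6490033/1035) = 1582*(-1035/6490033) = -1637370/6490033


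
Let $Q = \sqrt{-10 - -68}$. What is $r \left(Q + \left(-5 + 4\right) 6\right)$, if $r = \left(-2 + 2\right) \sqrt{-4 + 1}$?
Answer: $0$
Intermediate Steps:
$Q = \sqrt{58}$ ($Q = \sqrt{-10 + 68} = \sqrt{58} \approx 7.6158$)
$r = 0$ ($r = 0 \sqrt{-3} = 0 i \sqrt{3} = 0$)
$r \left(Q + \left(-5 + 4\right) 6\right) = 0 \left(\sqrt{58} + \left(-5 + 4\right) 6\right) = 0 \left(\sqrt{58} - 6\right) = 0 \left(-6 + \sqrt{58}\right) = 0$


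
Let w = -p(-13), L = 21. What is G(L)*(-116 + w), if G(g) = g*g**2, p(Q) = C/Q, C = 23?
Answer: -13752585/13 ≈ -1.0579e+6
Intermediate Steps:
p(Q) = 23/Q
w = 23/13 (w = -23/(-13) = -23*(-1)/13 = -1*(-23/13) = 23/13 ≈ 1.7692)
G(g) = g**3
G(L)*(-116 + w) = 21**3*(-116 + 23/13) = 9261*(-1485/13) = -13752585/13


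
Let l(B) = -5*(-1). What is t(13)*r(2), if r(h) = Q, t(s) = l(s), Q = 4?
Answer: 20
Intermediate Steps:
l(B) = 5
t(s) = 5
r(h) = 4
t(13)*r(2) = 5*4 = 20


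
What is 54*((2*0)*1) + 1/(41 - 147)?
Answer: -1/106 ≈ -0.0094340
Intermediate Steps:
54*((2*0)*1) + 1/(41 - 147) = 54*(0*1) + 1/(-106) = 54*0 - 1/106 = 0 - 1/106 = -1/106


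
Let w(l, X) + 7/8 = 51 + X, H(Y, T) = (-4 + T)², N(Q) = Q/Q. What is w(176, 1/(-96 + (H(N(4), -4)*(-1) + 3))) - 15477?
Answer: -19376163/1256 ≈ -15427.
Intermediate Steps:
N(Q) = 1
w(l, X) = 401/8 + X (w(l, X) = -7/8 + (51 + X) = 401/8 + X)
w(176, 1/(-96 + (H(N(4), -4)*(-1) + 3))) - 15477 = (401/8 + 1/(-96 + ((-4 - 4)²*(-1) + 3))) - 15477 = (401/8 + 1/(-96 + ((-8)²*(-1) + 3))) - 15477 = (401/8 + 1/(-96 + (64*(-1) + 3))) - 15477 = (401/8 + 1/(-96 + (-64 + 3))) - 15477 = (401/8 + 1/(-96 - 61)) - 15477 = (401/8 + 1/(-157)) - 15477 = (401/8 - 1/157) - 15477 = 62949/1256 - 15477 = -19376163/1256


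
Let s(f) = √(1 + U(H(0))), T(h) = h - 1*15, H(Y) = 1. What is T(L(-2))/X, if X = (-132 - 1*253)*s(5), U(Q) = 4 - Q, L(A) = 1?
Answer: 1/55 ≈ 0.018182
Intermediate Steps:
T(h) = -15 + h (T(h) = h - 15 = -15 + h)
s(f) = 2 (s(f) = √(1 + (4 - 1*1)) = √(1 + (4 - 1)) = √(1 + 3) = √4 = 2)
X = -770 (X = (-132 - 1*253)*2 = (-132 - 253)*2 = -385*2 = -770)
T(L(-2))/X = (-15 + 1)/(-770) = -14*(-1/770) = 1/55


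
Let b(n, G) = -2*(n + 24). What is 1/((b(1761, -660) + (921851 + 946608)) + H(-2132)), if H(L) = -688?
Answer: 1/1864201 ≈ 5.3642e-7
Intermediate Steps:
b(n, G) = -48 - 2*n (b(n, G) = -2*(24 + n) = -48 - 2*n)
1/((b(1761, -660) + (921851 + 946608)) + H(-2132)) = 1/(((-48 - 2*1761) + (921851 + 946608)) - 688) = 1/(((-48 - 3522) + 1868459) - 688) = 1/((-3570 + 1868459) - 688) = 1/(1864889 - 688) = 1/1864201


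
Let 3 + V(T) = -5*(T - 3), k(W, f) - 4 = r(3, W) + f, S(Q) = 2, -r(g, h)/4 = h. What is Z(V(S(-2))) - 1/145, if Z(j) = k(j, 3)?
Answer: -146/145 ≈ -1.0069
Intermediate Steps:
r(g, h) = -4*h
k(W, f) = 4 + f - 4*W (k(W, f) = 4 + (-4*W + f) = 4 + (f - 4*W) = 4 + f - 4*W)
V(T) = 12 - 5*T (V(T) = -3 - 5*(T - 3) = -3 - 5*(-3 + T) = -3 + (15 - 5*T) = 12 - 5*T)
Z(j) = 7 - 4*j (Z(j) = 4 + 3 - 4*j = 7 - 4*j)
Z(V(S(-2))) - 1/145 = (7 - 4*(12 - 5*2)) - 1/145 = (7 - 4*(12 - 10)) - 1*1/145 = (7 - 4*2) - 1/145 = (7 - 8) - 1/145 = -1 - 1/145 = -146/145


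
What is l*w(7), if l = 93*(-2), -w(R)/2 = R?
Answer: 2604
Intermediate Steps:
w(R) = -2*R
l = -186
l*w(7) = -(-372)*7 = -186*(-14) = 2604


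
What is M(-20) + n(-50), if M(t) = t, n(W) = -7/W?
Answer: -993/50 ≈ -19.860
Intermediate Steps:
M(-20) + n(-50) = -20 - 7/(-50) = -20 - 7*(-1/50) = -20 + 7/50 = -993/50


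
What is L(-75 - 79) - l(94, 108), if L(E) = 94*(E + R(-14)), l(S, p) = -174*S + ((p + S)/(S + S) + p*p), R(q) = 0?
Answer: -919797/94 ≈ -9785.1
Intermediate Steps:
l(S, p) = p² - 174*S + (S + p)/(2*S) (l(S, p) = -174*S + ((S + p)/((2*S)) + p²) = -174*S + ((S + p)*(1/(2*S)) + p²) = -174*S + ((S + p)/(2*S) + p²) = -174*S + (p² + (S + p)/(2*S)) = p² - 174*S + (S + p)/(2*S))
L(E) = 94*E (L(E) = 94*(E + 0) = 94*E)
L(-75 - 79) - l(94, 108) = 94*(-75 - 79) - (½ + 108² - 174*94 + (½)*108/94) = 94*(-154) - (½ + 11664 - 16356 + (½)*108*(1/94)) = -14476 - (½ + 11664 - 16356 + 27/47) = -14476 - 1*(-440947/94) = -14476 + 440947/94 = -919797/94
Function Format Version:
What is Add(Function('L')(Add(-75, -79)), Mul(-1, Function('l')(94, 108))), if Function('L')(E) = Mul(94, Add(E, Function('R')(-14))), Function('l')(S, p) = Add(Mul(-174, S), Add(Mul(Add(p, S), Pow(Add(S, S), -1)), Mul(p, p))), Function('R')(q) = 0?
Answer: Rational(-919797, 94) ≈ -9785.1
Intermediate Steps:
Function('l')(S, p) = Add(Pow(p, 2), Mul(-174, S), Mul(Rational(1, 2), Pow(S, -1), Add(S, p))) (Function('l')(S, p) = Add(Mul(-174, S), Add(Mul(Add(S, p), Pow(Mul(2, S), -1)), Pow(p, 2))) = Add(Mul(-174, S), Add(Mul(Add(S, p), Mul(Rational(1, 2), Pow(S, -1))), Pow(p, 2))) = Add(Mul(-174, S), Add(Mul(Rational(1, 2), Pow(S, -1), Add(S, p)), Pow(p, 2))) = Add(Mul(-174, S), Add(Pow(p, 2), Mul(Rational(1, 2), Pow(S, -1), Add(S, p)))) = Add(Pow(p, 2), Mul(-174, S), Mul(Rational(1, 2), Pow(S, -1), Add(S, p))))
Function('L')(E) = Mul(94, E) (Function('L')(E) = Mul(94, Add(E, 0)) = Mul(94, E))
Add(Function('L')(Add(-75, -79)), Mul(-1, Function('l')(94, 108))) = Add(Mul(94, Add(-75, -79)), Mul(-1, Add(Rational(1, 2), Pow(108, 2), Mul(-174, 94), Mul(Rational(1, 2), 108, Pow(94, -1))))) = Add(Mul(94, -154), Mul(-1, Add(Rational(1, 2), 11664, -16356, Mul(Rational(1, 2), 108, Rational(1, 94))))) = Add(-14476, Mul(-1, Add(Rational(1, 2), 11664, -16356, Rational(27, 47)))) = Add(-14476, Mul(-1, Rational(-440947, 94))) = Add(-14476, Rational(440947, 94)) = Rational(-919797, 94)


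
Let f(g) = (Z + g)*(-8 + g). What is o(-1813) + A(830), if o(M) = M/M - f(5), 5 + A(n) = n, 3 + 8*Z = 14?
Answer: 6761/8 ≈ 845.13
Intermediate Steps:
Z = 11/8 (Z = -3/8 + (1/8)*14 = -3/8 + 7/4 = 11/8 ≈ 1.3750)
A(n) = -5 + n
f(g) = (-8 + g)*(11/8 + g) (f(g) = (11/8 + g)*(-8 + g) = (-8 + g)*(11/8 + g))
o(M) = 161/8 (o(M) = M/M - (-11 + 5**2 - 53/8*5) = 1 - (-11 + 25 - 265/8) = 1 - 1*(-153/8) = 1 + 153/8 = 161/8)
o(-1813) + A(830) = 161/8 + (-5 + 830) = 161/8 + 825 = 6761/8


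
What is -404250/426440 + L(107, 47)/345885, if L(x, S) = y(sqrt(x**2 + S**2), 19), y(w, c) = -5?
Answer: -399503267/421426284 ≈ -0.94798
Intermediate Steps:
L(x, S) = -5
-404250/426440 + L(107, 47)/345885 = -404250/426440 - 5/345885 = -404250*1/426440 - 5*1/345885 = -5775/6092 - 1/69177 = -399503267/421426284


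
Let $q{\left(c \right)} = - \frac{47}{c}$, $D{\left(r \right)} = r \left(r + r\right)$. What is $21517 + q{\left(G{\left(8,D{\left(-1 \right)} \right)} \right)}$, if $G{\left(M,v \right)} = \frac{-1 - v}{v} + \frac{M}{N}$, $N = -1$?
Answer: $\frac{408917}{19} \approx 21522.0$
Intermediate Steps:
$D{\left(r \right)} = 2 r^{2}$ ($D{\left(r \right)} = r 2 r = 2 r^{2}$)
$G{\left(M,v \right)} = - M + \frac{-1 - v}{v}$ ($G{\left(M,v \right)} = \frac{-1 - v}{v} + \frac{M}{-1} = \frac{-1 - v}{v} + M \left(-1\right) = \frac{-1 - v}{v} - M = - M + \frac{-1 - v}{v}$)
$21517 + q{\left(G{\left(8,D{\left(-1 \right)} \right)} \right)} = 21517 - \frac{47}{-1 - 8 - \frac{1}{2 \left(-1\right)^{2}}} = 21517 - \frac{47}{-1 - 8 - \frac{1}{2 \cdot 1}} = 21517 - \frac{47}{-1 - 8 - \frac{1}{2}} = 21517 - \frac{47}{- \frac{19}{2}} = 21517 - - \frac{94}{19} = 21517 + \frac{94}{19} = \frac{408917}{19}$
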